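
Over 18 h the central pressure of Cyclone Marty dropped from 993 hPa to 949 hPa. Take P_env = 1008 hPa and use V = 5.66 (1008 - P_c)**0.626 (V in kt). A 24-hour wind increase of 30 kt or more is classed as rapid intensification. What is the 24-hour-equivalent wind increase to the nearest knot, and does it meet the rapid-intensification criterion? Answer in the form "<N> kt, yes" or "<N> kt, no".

V₁: ΔP = 15, V ≈ 5.66 × 15^0.626 ≈ 30.84 kt.
V₂: ΔP = 59, V ≈ 5.66 × 59^0.626 ≈ 72.67 kt.
ΔV over 18 h = 41.83 kt → 24 h equivalent = 41.83 × 24/18 ≈ 55.77 kt.
56 kt ≥ 30 kt ⇒ rapid intensification.

56 kt, yes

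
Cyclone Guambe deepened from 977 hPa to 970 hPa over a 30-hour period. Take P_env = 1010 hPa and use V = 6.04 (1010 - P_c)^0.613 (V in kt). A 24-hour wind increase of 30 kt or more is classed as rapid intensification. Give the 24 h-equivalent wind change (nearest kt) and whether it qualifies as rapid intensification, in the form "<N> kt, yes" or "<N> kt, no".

5 kt, no

V₁: ΔP = 33, V ≈ 6.04 × 33^0.613 ≈ 51.51 kt.
V₂: ΔP = 40, V ≈ 6.04 × 40^0.613 ≈ 57.96 kt.
ΔV over 30 h = 6.45 kt → 24 h equivalent = 6.45 × 24/30 ≈ 5.16 kt.
5 kt < 30 kt ⇒ not rapid intensification.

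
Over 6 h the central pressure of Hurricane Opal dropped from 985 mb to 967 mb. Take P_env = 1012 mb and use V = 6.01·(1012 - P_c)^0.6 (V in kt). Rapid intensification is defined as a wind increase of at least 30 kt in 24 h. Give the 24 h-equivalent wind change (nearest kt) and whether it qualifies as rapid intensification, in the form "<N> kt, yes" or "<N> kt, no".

V₁: ΔP = 27, V ≈ 6.01 × 27^0.6 ≈ 43.42 kt.
V₂: ΔP = 45, V ≈ 6.01 × 45^0.6 ≈ 58.99 kt.
ΔV over 6 h = 15.57 kt → 24 h equivalent = 15.57 × 24/6 ≈ 62.28 kt.
62 kt ≥ 30 kt ⇒ rapid intensification.

62 kt, yes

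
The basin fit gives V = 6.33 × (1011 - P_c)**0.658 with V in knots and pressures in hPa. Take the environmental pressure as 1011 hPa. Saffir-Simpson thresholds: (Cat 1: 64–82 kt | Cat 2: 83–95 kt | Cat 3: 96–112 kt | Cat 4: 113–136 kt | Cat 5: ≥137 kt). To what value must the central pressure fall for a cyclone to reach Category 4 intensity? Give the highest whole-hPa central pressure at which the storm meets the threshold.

Category 4 begins at V = 113 kt.
Required ΔP = (113/6.33)^(1/0.658) = 17.852^1.520 ≈ 79.84 hPa.
P_c ≤ 1011 − 79.84 = 931.16, so the highest integer P_c is 931 hPa.

931 hPa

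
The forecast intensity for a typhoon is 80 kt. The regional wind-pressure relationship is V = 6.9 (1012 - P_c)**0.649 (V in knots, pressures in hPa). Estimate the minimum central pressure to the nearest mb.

968 mb

ΔP = (V / 6.9)^(1/0.649) = (80/6.9)^1.541.
80/6.9 = 11.594; 11.594^1.541 ≈ 43.63 mb.
P_c = 1012 − 43.63 = 968.37 ≈ 968 mb.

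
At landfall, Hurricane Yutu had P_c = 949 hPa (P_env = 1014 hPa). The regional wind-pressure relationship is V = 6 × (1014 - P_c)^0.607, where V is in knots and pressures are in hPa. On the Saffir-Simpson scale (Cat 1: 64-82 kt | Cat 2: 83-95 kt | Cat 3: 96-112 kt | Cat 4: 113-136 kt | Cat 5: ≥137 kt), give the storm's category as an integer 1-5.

ΔP = 1014 − 949 = 65 hPa.
V ≈ 6 × 65^0.607 = 6 × 12.60 ≈ 76 kt.
76 kt falls in the Category 1 band.

1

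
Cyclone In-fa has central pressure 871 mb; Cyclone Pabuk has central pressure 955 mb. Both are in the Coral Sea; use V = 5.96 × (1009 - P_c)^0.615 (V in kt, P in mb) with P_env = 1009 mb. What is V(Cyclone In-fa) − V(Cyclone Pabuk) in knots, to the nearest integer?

54 kt

Cyclone In-fa: ΔP = 138; V ≈ 5.96 × 138^0.615 ≈ 123.39 kt.
Cyclone Pabuk: ΔP = 54; V ≈ 5.96 × 54^0.615 ≈ 69.29 kt.
Difference ≈ 123.39 − 69.29 = 54.10 → 54 kt.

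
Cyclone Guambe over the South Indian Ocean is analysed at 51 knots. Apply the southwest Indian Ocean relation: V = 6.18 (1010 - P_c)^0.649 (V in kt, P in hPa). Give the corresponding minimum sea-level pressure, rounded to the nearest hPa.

ΔP = (V / 6.18)^(1/0.649) = (51/6.18)^1.541.
51/6.18 = 8.252; 8.252^1.541 ≈ 25.84 hPa.
P_c = 1010 − 25.84 = 984.16 ≈ 984 hPa.

984 hPa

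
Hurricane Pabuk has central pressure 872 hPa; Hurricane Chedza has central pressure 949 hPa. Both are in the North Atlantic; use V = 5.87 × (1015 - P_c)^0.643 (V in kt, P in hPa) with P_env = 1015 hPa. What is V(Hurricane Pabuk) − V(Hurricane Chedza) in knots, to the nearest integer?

56 kt

Hurricane Pabuk: ΔP = 143; V ≈ 5.87 × 143^0.643 ≈ 142.73 kt.
Hurricane Chedza: ΔP = 66; V ≈ 5.87 × 66^0.643 ≈ 86.82 kt.
Difference ≈ 142.73 − 86.82 = 55.91 → 56 kt.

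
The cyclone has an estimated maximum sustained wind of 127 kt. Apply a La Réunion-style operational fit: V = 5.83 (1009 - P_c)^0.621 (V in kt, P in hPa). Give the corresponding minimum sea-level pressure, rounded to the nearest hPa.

ΔP = (V / 5.83)^(1/0.621) = (127/5.83)^1.610.
127/5.83 = 21.784; 21.784^1.610 ≈ 142.83 hPa.
P_c = 1009 − 142.83 = 866.17 ≈ 866 hPa.

866 hPa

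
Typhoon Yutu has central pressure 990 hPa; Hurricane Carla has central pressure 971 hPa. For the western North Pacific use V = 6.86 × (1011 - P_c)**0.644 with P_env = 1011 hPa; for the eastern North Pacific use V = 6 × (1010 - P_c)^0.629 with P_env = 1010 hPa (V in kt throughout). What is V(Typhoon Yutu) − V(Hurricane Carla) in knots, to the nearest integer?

-11 kt

Typhoon Yutu: ΔP = 21; V ≈ 6.86 × 21^0.644 ≈ 48.73 kt.
Hurricane Carla: ΔP = 39; V ≈ 6 × 39^0.629 ≈ 60.11 kt.
Difference ≈ 48.73 − 60.11 = -11.38 → -11 kt.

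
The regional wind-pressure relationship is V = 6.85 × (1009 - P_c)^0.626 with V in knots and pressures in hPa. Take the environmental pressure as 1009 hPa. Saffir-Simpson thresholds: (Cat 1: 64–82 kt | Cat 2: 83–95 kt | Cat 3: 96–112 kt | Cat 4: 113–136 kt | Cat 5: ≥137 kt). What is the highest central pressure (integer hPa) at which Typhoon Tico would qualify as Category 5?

Category 5 begins at V = 137 kt.
Required ΔP = (137/6.85)^(1/0.626) = 20.000^1.597 ≈ 119.76 hPa.
P_c ≤ 1009 − 119.76 = 889.24, so the highest integer P_c is 889 hPa.

889 hPa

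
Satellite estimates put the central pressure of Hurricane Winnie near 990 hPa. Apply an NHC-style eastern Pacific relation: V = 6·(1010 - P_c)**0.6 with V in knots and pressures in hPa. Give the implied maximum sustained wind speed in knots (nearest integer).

36 kt

ΔP = 1010 − 990 = 20 hPa.
20^0.6 ≈ 6.034.
V ≈ 6 × 6.034 ≈ 36.2 kt.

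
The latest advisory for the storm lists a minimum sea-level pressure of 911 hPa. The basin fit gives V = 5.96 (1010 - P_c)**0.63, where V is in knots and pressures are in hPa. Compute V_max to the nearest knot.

ΔP = 1010 − 911 = 99 hPa.
99^0.63 ≈ 18.082.
V ≈ 5.96 × 18.082 ≈ 107.8 kt.

108 kt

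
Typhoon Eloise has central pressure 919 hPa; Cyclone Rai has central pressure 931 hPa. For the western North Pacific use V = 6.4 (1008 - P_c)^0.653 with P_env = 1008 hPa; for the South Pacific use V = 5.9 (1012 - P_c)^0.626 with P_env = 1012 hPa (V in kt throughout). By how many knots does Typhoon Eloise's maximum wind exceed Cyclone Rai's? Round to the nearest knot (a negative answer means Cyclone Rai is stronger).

28 kt

Typhoon Eloise: ΔP = 89; V ≈ 6.4 × 89^0.653 ≈ 119.99 kt.
Cyclone Rai: ΔP = 81; V ≈ 5.9 × 81^0.626 ≈ 92.38 kt.
Difference ≈ 119.99 − 92.38 = 27.61 → 28 kt.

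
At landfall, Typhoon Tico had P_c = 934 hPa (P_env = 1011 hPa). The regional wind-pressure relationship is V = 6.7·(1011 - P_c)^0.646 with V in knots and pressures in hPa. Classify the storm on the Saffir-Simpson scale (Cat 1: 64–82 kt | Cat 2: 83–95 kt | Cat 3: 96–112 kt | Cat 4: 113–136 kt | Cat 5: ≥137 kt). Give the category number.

ΔP = 1011 − 934 = 77 hPa.
V ≈ 6.7 × 77^0.646 = 6.7 × 16.55 ≈ 111 kt.
111 kt falls in the Category 3 band.

3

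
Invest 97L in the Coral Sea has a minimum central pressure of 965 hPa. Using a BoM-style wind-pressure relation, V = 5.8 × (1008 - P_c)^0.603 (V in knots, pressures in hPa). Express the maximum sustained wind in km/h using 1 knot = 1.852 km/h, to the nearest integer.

ΔP = 1008 − 965 = 43 hPa.
V ≈ 5.8 × 43^0.603 = 5.8 × 9.660 ≈ 56.029 kt.
56.029 × 1.852 ≈ 103.76 km/h → 104 km/h.

104 km/h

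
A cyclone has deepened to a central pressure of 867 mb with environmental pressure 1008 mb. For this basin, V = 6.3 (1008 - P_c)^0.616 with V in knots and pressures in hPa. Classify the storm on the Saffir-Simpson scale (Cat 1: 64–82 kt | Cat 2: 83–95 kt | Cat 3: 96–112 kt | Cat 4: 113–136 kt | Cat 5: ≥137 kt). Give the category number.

4

ΔP = 1008 − 867 = 141 mb.
V ≈ 6.3 × 141^0.616 = 6.3 × 21.08 ≈ 133 kt.
133 kt falls in the Category 4 band.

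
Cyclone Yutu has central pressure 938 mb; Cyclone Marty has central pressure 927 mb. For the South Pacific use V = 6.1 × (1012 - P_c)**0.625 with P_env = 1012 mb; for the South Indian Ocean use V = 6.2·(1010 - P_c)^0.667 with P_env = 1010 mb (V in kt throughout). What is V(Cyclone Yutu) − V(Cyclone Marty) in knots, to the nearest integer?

-28 kt

Cyclone Yutu: ΔP = 74; V ≈ 6.1 × 74^0.625 ≈ 89.87 kt.
Cyclone Marty: ΔP = 83; V ≈ 6.2 × 83^0.667 ≈ 118.15 kt.
Difference ≈ 89.87 − 118.15 = -28.28 → -28 kt.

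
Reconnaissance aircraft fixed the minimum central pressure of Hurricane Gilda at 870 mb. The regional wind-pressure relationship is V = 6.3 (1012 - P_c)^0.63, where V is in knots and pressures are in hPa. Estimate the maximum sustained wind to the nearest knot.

ΔP = 1012 − 870 = 142 mb.
142^0.63 ≈ 22.696.
V ≈ 6.3 × 22.696 ≈ 143.0 kt.

143 kt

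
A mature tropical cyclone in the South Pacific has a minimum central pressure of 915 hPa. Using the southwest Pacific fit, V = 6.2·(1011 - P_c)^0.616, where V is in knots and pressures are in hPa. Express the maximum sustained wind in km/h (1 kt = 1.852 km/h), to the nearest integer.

191 km/h

ΔP = 1011 − 915 = 96 hPa.
V ≈ 6.2 × 96^0.616 = 6.2 × 16.637 ≈ 103.150 kt.
103.150 × 1.852 ≈ 191.03 km/h → 191 km/h.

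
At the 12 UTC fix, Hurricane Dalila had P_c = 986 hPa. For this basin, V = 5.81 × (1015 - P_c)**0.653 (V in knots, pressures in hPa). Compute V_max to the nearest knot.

52 kt

ΔP = 1015 − 986 = 29 hPa.
29^0.653 ≈ 9.015.
V ≈ 5.81 × 9.015 ≈ 52.4 kt.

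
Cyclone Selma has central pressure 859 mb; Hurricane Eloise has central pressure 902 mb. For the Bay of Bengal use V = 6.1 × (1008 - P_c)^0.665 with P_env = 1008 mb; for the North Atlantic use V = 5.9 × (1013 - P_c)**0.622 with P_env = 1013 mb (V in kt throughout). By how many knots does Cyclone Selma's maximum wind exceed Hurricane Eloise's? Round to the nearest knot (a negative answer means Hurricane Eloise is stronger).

Cyclone Selma: ΔP = 149; V ≈ 6.1 × 149^0.665 ≈ 170.02 kt.
Hurricane Eloise: ΔP = 111; V ≈ 5.9 × 111^0.622 ≈ 110.42 kt.
Difference ≈ 170.02 − 110.42 = 59.60 → 60 kt.

60 kt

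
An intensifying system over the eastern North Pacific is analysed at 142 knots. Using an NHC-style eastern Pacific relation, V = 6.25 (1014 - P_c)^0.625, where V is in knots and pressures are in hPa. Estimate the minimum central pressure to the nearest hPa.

ΔP = (V / 6.25)^(1/0.625) = (142/6.25)^1.600.
142/6.25 = 22.720; 22.720^1.600 ≈ 148.00 hPa.
P_c = 1014 − 148.00 = 866.00 ≈ 866 hPa.

866 hPa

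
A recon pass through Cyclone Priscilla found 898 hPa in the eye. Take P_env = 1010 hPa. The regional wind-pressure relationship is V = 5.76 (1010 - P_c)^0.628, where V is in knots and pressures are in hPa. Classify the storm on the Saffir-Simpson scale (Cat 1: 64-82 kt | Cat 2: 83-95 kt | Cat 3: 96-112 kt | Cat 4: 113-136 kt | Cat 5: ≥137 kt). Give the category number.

ΔP = 1010 − 898 = 112 hPa.
V ≈ 5.76 × 112^0.628 = 5.76 × 19.36 ≈ 112 kt.
112 kt falls in the Category 3 band.

3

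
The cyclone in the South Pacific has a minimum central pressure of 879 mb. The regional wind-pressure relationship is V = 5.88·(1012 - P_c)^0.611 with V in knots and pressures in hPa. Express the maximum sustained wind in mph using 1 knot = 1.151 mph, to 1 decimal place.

ΔP = 1012 − 879 = 133 mb.
V ≈ 5.88 × 133^0.611 = 5.88 × 19.846 ≈ 116.695 kt.
116.695 × 1.151 ≈ 134.32 mph → 134.3 mph.

134.3 mph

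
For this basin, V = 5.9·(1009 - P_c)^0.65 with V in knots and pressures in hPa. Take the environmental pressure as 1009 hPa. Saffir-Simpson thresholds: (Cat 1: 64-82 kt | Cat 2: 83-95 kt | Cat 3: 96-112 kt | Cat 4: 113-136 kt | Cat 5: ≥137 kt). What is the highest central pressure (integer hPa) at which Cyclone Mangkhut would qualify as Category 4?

915 hPa

Category 4 begins at V = 113 kt.
Required ΔP = (113/5.9)^(1/0.65) = 19.153^1.538 ≈ 93.90 hPa.
P_c ≤ 1009 − 93.90 = 915.10, so the highest integer P_c is 915 hPa.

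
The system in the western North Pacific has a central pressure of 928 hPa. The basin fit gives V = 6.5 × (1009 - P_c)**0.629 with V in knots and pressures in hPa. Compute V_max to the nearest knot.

103 kt

ΔP = 1009 − 928 = 81 hPa.
81^0.629 ≈ 15.865.
V ≈ 6.5 × 15.865 ≈ 103.1 kt.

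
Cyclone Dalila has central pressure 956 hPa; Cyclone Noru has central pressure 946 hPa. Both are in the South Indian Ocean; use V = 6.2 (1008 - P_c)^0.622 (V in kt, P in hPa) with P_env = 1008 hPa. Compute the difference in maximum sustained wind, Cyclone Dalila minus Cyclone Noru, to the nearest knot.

Cyclone Dalila: ΔP = 52; V ≈ 6.2 × 52^0.622 ≈ 72.40 kt.
Cyclone Noru: ΔP = 62; V ≈ 6.2 × 62^0.622 ≈ 80.77 kt.
Difference ≈ 72.40 − 80.77 = -8.37 → -8 kt.

-8 kt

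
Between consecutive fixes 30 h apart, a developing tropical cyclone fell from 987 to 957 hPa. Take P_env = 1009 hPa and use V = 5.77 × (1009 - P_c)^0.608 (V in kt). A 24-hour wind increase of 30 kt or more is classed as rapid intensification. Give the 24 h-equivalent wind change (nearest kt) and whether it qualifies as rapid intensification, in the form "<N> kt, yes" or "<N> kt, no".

V₁: ΔP = 22, V ≈ 5.77 × 22^0.608 ≈ 37.79 kt.
V₂: ΔP = 52, V ≈ 5.77 × 52^0.608 ≈ 63.75 kt.
ΔV over 30 h = 25.96 kt → 24 h equivalent = 25.96 × 24/30 ≈ 20.77 kt.
21 kt < 30 kt ⇒ not rapid intensification.

21 kt, no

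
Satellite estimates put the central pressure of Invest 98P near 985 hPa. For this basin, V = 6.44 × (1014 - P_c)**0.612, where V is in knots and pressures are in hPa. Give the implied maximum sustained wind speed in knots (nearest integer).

ΔP = 1014 − 985 = 29 hPa.
29^0.612 ≈ 7.852.
V ≈ 6.44 × 7.852 ≈ 50.6 kt.

51 kt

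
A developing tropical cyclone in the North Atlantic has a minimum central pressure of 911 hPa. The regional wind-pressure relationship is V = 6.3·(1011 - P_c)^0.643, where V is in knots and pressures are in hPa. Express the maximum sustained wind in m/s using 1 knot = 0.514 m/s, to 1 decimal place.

ΔP = 1011 − 911 = 100 hPa.
V ≈ 6.3 × 100^0.643 = 6.3 × 19.320 ≈ 121.714 kt.
121.714 × 0.514 ≈ 62.56 m/s → 62.6 m/s.

62.6 m/s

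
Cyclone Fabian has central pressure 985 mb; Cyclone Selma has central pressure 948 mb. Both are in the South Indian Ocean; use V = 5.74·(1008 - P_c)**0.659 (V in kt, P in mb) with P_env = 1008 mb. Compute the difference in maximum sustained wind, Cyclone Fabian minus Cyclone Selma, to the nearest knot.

-40 kt

Cyclone Fabian: ΔP = 23; V ≈ 5.74 × 23^0.659 ≈ 45.32 kt.
Cyclone Selma: ΔP = 60; V ≈ 5.74 × 60^0.659 ≈ 85.25 kt.
Difference ≈ 45.32 − 85.25 = -39.93 → -40 kt.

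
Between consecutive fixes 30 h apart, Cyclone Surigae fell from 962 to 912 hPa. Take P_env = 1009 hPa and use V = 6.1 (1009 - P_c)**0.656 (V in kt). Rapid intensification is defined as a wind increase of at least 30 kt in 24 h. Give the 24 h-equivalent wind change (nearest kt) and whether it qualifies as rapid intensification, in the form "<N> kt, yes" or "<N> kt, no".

37 kt, yes

V₁: ΔP = 47, V ≈ 6.1 × 47^0.656 ≈ 76.25 kt.
V₂: ΔP = 97, V ≈ 6.1 × 97^0.656 ≈ 122.65 kt.
ΔV over 30 h = 46.40 kt → 24 h equivalent = 46.40 × 24/30 ≈ 37.12 kt.
37 kt ≥ 30 kt ⇒ rapid intensification.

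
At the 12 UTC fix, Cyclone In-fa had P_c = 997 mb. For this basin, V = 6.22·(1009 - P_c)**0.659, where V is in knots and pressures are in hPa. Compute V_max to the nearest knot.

ΔP = 1009 − 997 = 12 mb.
12^0.659 ≈ 5.143.
V ≈ 6.22 × 5.143 ≈ 32.0 kt.

32 kt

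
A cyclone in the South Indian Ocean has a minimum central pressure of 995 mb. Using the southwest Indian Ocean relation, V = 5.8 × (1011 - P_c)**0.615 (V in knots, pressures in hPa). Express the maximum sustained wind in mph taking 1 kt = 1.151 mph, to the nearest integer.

37 mph

ΔP = 1011 − 995 = 16 mb.
V ≈ 5.8 × 16^0.615 = 5.8 × 5.502 ≈ 31.913 kt.
31.913 × 1.151 ≈ 36.73 mph → 37 mph.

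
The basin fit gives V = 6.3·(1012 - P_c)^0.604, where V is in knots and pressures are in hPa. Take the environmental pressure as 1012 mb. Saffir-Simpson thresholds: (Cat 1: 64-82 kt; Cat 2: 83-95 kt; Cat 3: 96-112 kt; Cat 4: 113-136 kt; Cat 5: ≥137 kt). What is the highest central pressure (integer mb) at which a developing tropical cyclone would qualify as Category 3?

921 mb

Category 3 begins at V = 96 kt.
Required ΔP = (96/6.3)^(1/0.604) = 15.238^1.656 ≈ 90.89 mb.
P_c ≤ 1012 − 90.89 = 921.11, so the highest integer P_c is 921 mb.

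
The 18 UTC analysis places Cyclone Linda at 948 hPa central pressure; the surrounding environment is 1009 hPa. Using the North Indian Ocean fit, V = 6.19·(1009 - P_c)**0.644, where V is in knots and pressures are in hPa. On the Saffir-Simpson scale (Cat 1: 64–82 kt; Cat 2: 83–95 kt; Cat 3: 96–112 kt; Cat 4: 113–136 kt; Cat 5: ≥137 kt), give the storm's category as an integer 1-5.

2

ΔP = 1009 − 948 = 61 hPa.
V ≈ 6.19 × 61^0.644 = 6.19 × 14.12 ≈ 87 kt.
87 kt falls in the Category 2 band.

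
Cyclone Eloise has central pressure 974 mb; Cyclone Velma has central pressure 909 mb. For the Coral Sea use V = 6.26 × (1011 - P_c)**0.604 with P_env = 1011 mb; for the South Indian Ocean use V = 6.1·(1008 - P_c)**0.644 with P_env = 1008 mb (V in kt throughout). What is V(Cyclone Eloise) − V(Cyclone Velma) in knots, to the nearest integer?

-62 kt

Cyclone Eloise: ΔP = 37; V ≈ 6.26 × 37^0.604 ≈ 55.43 kt.
Cyclone Velma: ΔP = 99; V ≈ 6.1 × 99^0.644 ≈ 117.63 kt.
Difference ≈ 55.43 − 117.63 = -62.20 → -62 kt.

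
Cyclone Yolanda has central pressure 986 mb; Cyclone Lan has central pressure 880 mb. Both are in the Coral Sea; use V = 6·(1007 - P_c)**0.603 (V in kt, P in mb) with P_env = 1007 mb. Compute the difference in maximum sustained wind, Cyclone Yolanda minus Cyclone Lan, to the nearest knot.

-74 kt

Cyclone Yolanda: ΔP = 21; V ≈ 6 × 21^0.603 ≈ 37.62 kt.
Cyclone Lan: ΔP = 127; V ≈ 6 × 127^0.603 ≈ 111.36 kt.
Difference ≈ 37.62 − 111.36 = -73.74 → -74 kt.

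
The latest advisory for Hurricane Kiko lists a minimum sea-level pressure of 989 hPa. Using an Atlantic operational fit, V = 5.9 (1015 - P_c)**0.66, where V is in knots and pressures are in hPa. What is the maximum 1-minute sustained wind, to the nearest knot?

51 kt

ΔP = 1015 − 989 = 26 hPa.
26^0.66 ≈ 8.588.
V ≈ 5.9 × 8.588 ≈ 50.7 kt.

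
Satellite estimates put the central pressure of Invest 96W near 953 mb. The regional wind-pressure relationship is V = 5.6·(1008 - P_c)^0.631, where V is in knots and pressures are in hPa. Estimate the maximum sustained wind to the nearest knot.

ΔP = 1008 − 953 = 55 mb.
55^0.631 ≈ 12.536.
V ≈ 5.6 × 12.536 ≈ 70.2 kt.

70 kt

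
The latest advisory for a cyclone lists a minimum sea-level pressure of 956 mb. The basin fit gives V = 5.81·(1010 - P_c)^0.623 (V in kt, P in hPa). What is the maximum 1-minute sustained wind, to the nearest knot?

70 kt

ΔP = 1010 − 956 = 54 mb.
54^0.623 ≈ 12.003.
V ≈ 5.81 × 12.003 ≈ 69.7 kt.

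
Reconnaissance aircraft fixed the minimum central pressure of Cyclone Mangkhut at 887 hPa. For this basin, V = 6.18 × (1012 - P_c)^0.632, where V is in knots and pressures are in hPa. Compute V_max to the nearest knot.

131 kt

ΔP = 1012 − 887 = 125 hPa.
125^0.632 ≈ 21.147.
V ≈ 6.18 × 21.147 ≈ 130.7 kt.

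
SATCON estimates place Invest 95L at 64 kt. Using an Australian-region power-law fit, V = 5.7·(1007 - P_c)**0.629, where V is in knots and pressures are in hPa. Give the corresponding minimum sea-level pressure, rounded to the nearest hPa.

ΔP = (V / 5.7)^(1/0.629) = (64/5.7)^1.590.
64/5.7 = 11.228; 11.228^1.590 ≈ 46.75 hPa.
P_c = 1007 − 46.75 = 960.25 ≈ 960 hPa.

960 hPa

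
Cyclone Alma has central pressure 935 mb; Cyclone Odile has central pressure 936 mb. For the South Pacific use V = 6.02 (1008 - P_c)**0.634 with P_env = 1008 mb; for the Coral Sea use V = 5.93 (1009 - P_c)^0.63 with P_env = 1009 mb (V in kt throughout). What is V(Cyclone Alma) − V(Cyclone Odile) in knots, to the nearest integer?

3 kt

Cyclone Alma: ΔP = 73; V ≈ 6.02 × 73^0.634 ≈ 91.40 kt.
Cyclone Odile: ΔP = 73; V ≈ 5.93 × 73^0.63 ≈ 88.50 kt.
Difference ≈ 91.40 − 88.50 = 2.90 → 3 kt.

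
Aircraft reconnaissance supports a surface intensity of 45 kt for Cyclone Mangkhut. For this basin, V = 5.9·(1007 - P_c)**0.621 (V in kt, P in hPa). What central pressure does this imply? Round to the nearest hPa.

ΔP = (V / 5.9)^(1/0.621) = (45/5.9)^1.610.
45/5.9 = 7.627; 7.627^1.610 ≈ 26.36 hPa.
P_c = 1007 − 26.36 = 980.64 ≈ 981 hPa.

981 hPa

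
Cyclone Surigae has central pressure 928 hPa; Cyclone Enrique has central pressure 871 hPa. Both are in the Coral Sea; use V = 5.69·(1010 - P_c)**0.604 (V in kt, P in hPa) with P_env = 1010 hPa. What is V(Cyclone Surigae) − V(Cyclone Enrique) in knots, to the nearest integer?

Cyclone Surigae: ΔP = 82; V ≈ 5.69 × 82^0.604 ≈ 81.48 kt.
Cyclone Enrique: ΔP = 139; V ≈ 5.69 × 139^0.604 ≈ 112.07 kt.
Difference ≈ 81.48 − 112.07 = -30.59 → -31 kt.

-31 kt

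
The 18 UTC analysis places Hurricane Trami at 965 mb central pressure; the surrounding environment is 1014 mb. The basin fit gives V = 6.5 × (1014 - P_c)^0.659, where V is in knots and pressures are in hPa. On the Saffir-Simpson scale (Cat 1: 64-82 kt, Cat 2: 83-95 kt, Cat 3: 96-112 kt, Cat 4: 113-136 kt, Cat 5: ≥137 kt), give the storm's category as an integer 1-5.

2

ΔP = 1014 − 965 = 49 mb.
V ≈ 6.5 × 49^0.659 = 6.5 × 13.00 ≈ 84 kt.
84 kt falls in the Category 2 band.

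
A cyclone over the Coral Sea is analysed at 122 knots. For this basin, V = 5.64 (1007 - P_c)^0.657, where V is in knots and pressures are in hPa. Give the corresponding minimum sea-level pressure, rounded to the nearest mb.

ΔP = (V / 5.64)^(1/0.657) = (122/5.64)^1.522.
122/5.64 = 21.631; 21.631^1.522 ≈ 107.67 mb.
P_c = 1007 − 107.67 = 899.33 ≈ 899 mb.

899 mb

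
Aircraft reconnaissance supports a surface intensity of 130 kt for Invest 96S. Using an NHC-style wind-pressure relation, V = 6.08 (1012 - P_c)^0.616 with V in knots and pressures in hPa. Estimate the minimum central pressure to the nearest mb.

868 mb

ΔP = (V / 6.08)^(1/0.616) = (130/6.08)^1.623.
130/6.08 = 21.382; 21.382^1.623 ≈ 144.26 mb.
P_c = 1012 − 144.26 = 867.74 ≈ 868 mb.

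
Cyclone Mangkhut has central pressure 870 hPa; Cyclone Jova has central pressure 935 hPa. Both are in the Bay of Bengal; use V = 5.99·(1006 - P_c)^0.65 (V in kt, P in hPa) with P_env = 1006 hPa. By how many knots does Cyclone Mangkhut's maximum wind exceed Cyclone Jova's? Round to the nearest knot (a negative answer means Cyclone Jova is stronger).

Cyclone Mangkhut: ΔP = 136; V ≈ 5.99 × 136^0.65 ≈ 145.96 kt.
Cyclone Jova: ΔP = 71; V ≈ 5.99 × 71^0.65 ≈ 95.66 kt.
Difference ≈ 145.96 − 95.66 = 50.30 → 50 kt.

50 kt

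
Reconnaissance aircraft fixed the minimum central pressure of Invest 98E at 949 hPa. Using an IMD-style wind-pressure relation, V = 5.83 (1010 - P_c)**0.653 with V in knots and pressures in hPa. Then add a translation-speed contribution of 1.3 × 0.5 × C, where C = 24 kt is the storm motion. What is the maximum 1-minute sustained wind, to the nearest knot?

ΔP = 1010 − 949 = 61 hPa.
61^0.653 ≈ 14.649.
V ≈ 5.83 × 14.649 ≈ 85.4 kt.
Translation term: 1.3 × 0.5 × 24 = 15.6 kt.
Corrected V ≈ 101 kt → 101 kt.

101 kt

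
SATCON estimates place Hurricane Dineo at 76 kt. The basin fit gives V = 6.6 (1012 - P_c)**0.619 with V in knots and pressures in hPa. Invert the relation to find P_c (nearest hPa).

ΔP = (V / 6.6)^(1/0.619) = (76/6.6)^1.616.
76/6.6 = 11.515; 11.515^1.616 ≈ 51.82 hPa.
P_c = 1012 − 51.82 = 960.18 ≈ 960 hPa.

960 hPa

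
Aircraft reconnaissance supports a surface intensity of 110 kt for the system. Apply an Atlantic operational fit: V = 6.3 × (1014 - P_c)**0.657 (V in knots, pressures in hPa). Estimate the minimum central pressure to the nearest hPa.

936 hPa

ΔP = (V / 6.3)^(1/0.657) = (110/6.3)^1.522.
110/6.3 = 17.460; 17.460^1.522 ≈ 77.71 hPa.
P_c = 1014 − 77.71 = 936.29 ≈ 936 hPa.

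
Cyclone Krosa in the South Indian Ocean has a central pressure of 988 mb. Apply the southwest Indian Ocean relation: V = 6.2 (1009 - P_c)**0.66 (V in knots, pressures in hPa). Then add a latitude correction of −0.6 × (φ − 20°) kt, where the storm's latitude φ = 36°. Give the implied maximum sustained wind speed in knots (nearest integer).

37 kt

ΔP = 1009 − 988 = 21 mb.
21^0.66 ≈ 7.459.
V ≈ 6.2 × 7.459 ≈ 46.2 kt.
Latitude correction: −0.6 × (36 − 20) = -9.6 kt.
Corrected V ≈ 36.6 kt → 37 kt.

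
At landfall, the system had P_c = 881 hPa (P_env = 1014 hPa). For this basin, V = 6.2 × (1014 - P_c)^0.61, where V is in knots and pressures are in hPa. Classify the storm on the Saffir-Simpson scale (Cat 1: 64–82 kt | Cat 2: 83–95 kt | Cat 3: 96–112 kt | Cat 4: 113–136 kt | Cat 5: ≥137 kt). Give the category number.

4

ΔP = 1014 − 881 = 133 hPa.
V ≈ 6.2 × 133^0.61 = 6.2 × 19.75 ≈ 122 kt.
122 kt falls in the Category 4 band.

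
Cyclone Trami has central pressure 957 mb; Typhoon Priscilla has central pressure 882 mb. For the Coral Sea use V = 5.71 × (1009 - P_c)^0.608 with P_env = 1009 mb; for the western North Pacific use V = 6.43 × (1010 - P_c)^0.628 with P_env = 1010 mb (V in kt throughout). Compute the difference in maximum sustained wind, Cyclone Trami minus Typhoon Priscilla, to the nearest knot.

Cyclone Trami: ΔP = 52; V ≈ 5.71 × 52^0.608 ≈ 63.09 kt.
Typhoon Priscilla: ΔP = 128; V ≈ 6.43 × 128^0.628 ≈ 135.38 kt.
Difference ≈ 63.09 − 135.38 = -72.29 → -72 kt.

-72 kt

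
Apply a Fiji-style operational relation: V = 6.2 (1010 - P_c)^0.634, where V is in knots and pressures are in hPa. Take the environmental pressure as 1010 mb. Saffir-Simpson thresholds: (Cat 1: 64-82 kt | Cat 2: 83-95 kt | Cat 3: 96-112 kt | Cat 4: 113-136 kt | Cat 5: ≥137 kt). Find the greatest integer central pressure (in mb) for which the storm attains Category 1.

970 mb

Category 1 begins at V = 64 kt.
Required ΔP = (64/6.2)^(1/0.634) = 10.323^1.577 ≈ 39.72 mb.
P_c ≤ 1010 − 39.72 = 970.28, so the highest integer P_c is 970 mb.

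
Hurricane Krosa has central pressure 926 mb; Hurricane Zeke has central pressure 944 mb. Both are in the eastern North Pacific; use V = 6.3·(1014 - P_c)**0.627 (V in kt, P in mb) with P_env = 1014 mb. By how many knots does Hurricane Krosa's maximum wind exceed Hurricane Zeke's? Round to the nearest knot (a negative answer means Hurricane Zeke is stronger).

Hurricane Krosa: ΔP = 88; V ≈ 6.3 × 88^0.627 ≈ 104.36 kt.
Hurricane Zeke: ΔP = 70; V ≈ 6.3 × 70^0.627 ≈ 90.41 kt.
Difference ≈ 104.36 − 90.41 = 13.95 → 14 kt.

14 kt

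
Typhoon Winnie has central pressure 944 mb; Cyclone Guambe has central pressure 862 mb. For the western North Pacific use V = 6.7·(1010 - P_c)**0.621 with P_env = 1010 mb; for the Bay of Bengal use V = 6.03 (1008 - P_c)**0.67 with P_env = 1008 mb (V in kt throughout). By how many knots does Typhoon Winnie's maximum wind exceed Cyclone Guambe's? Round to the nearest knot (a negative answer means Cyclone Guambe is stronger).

-80 kt

Typhoon Winnie: ΔP = 66; V ≈ 6.7 × 66^0.621 ≈ 90.37 kt.
Cyclone Guambe: ΔP = 146; V ≈ 6.03 × 146^0.67 ≈ 169.99 kt.
Difference ≈ 90.37 − 169.99 = -79.62 → -80 kt.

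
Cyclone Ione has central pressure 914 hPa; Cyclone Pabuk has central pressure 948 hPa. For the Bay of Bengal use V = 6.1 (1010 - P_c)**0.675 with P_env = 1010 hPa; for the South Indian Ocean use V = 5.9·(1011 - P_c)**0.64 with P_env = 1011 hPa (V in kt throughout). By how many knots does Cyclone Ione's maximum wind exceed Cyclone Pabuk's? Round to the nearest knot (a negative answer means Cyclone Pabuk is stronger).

49 kt

Cyclone Ione: ΔP = 96; V ≈ 6.1 × 96^0.675 ≈ 132.85 kt.
Cyclone Pabuk: ΔP = 63; V ≈ 5.9 × 63^0.64 ≈ 83.64 kt.
Difference ≈ 132.85 − 83.64 = 49.21 → 49 kt.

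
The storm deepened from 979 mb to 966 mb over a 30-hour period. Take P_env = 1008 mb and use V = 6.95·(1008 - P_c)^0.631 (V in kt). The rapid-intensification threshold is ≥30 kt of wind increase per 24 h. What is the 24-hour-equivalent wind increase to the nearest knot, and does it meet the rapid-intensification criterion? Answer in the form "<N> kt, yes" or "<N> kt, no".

V₁: ΔP = 29, V ≈ 6.95 × 29^0.631 ≈ 58.18 kt.
V₂: ΔP = 42, V ≈ 6.95 × 42^0.631 ≈ 73.49 kt.
ΔV over 30 h = 15.31 kt → 24 h equivalent = 15.31 × 24/30 ≈ 12.25 kt.
12 kt < 30 kt ⇒ not rapid intensification.

12 kt, no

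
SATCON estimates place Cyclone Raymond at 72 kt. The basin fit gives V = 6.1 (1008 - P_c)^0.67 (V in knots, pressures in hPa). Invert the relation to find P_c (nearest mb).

ΔP = (V / 6.1)^(1/0.67) = (72/6.1)^1.493.
72/6.1 = 11.803; 11.803^1.493 ≈ 39.81 mb.
P_c = 1008 − 39.81 = 968.19 ≈ 968 mb.

968 mb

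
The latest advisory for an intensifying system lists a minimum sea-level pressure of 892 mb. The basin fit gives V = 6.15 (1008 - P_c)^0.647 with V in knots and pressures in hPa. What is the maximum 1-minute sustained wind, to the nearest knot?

133 kt

ΔP = 1008 − 892 = 116 mb.
116^0.647 ≈ 21.662.
V ≈ 6.15 × 21.662 ≈ 133.2 kt.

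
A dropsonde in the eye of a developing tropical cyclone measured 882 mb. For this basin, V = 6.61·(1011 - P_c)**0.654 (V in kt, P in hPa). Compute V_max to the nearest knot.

ΔP = 1011 − 882 = 129 mb.
129^0.654 ≈ 24.006.
V ≈ 6.61 × 24.006 ≈ 158.7 kt.

159 kt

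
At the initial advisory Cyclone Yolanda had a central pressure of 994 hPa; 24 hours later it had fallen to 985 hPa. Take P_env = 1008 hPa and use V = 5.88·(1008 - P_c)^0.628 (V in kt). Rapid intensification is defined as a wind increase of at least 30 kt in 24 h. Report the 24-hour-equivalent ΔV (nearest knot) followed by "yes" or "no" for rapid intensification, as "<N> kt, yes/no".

11 kt, no

V₁: ΔP = 14, V ≈ 5.88 × 14^0.628 ≈ 30.84 kt.
V₂: ΔP = 23, V ≈ 5.88 × 23^0.628 ≈ 42.13 kt.
ΔV over 24 h = 11.29 kt → 24 h equivalent = 11.29 × 24/24 ≈ 11.29 kt.
11 kt < 30 kt ⇒ not rapid intensification.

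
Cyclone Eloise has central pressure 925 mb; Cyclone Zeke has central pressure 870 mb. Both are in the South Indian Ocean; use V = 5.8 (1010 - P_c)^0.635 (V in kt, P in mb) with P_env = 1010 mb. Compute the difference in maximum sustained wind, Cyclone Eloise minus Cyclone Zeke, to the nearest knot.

Cyclone Eloise: ΔP = 85; V ≈ 5.8 × 85^0.635 ≈ 97.41 kt.
Cyclone Zeke: ΔP = 140; V ≈ 5.8 × 140^0.635 ≈ 133.73 kt.
Difference ≈ 97.41 − 133.73 = -36.32 → -36 kt.

-36 kt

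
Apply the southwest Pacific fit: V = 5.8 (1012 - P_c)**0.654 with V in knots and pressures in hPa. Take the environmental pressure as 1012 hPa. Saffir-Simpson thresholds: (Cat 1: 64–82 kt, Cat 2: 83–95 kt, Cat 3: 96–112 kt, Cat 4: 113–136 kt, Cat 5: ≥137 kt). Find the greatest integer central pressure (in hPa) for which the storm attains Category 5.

886 hPa

Category 5 begins at V = 137 kt.
Required ΔP = (137/5.8)^(1/0.654) = 23.621^1.529 ≈ 125.84 hPa.
P_c ≤ 1012 − 125.84 = 886.16, so the highest integer P_c is 886 hPa.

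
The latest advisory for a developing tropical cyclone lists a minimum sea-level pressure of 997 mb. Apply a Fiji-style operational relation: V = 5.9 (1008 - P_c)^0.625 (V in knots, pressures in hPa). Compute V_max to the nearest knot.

26 kt

ΔP = 1008 − 997 = 11 mb.
11^0.625 ≈ 4.476.
V ≈ 5.9 × 4.476 ≈ 26.4 kt.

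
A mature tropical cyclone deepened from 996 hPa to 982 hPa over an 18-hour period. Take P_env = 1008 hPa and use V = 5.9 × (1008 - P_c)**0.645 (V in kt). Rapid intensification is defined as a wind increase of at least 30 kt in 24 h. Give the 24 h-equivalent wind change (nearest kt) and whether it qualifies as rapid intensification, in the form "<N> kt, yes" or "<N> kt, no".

25 kt, no

V₁: ΔP = 12, V ≈ 5.9 × 12^0.645 ≈ 29.30 kt.
V₂: ΔP = 26, V ≈ 5.9 × 26^0.645 ≈ 48.25 kt.
ΔV over 18 h = 18.95 kt → 24 h equivalent = 18.95 × 24/18 ≈ 25.27 kt.
25 kt < 30 kt ⇒ not rapid intensification.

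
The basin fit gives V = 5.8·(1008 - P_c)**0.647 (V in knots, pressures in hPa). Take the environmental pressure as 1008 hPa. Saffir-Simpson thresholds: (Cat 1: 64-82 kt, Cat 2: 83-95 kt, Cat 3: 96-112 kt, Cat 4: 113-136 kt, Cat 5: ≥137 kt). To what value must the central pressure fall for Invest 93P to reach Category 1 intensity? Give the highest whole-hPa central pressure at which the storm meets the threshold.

967 hPa

Category 1 begins at V = 64 kt.
Required ΔP = (64/5.8)^(1/0.647) = 11.034^1.546 ≈ 40.90 hPa.
P_c ≤ 1008 − 40.90 = 967.10, so the highest integer P_c is 967 hPa.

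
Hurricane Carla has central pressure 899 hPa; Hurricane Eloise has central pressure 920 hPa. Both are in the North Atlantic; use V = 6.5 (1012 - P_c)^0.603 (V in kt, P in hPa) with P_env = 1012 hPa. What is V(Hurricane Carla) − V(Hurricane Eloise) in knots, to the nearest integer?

13 kt

Hurricane Carla: ΔP = 113; V ≈ 6.5 × 113^0.603 ≈ 112.44 kt.
Hurricane Eloise: ΔP = 92; V ≈ 6.5 × 92^0.603 ≈ 99.33 kt.
Difference ≈ 112.44 − 99.33 = 13.11 → 13 kt.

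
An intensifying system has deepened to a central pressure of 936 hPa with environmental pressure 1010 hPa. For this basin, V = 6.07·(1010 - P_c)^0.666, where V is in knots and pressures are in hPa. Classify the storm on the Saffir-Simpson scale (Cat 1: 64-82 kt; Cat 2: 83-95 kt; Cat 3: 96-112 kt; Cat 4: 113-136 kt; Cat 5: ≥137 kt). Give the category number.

ΔP = 1010 − 936 = 74 hPa.
V ≈ 6.07 × 74^0.666 = 6.07 × 17.58 ≈ 107 kt.
107 kt falls in the Category 3 band.

3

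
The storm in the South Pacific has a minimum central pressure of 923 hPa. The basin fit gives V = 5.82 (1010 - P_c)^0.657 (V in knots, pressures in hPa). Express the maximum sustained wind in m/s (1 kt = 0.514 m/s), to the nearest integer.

56 m/s

ΔP = 1010 − 923 = 87 hPa.
V ≈ 5.82 × 87^0.657 = 5.82 × 18.805 ≈ 109.443 kt.
109.443 × 0.514 ≈ 56.25 m/s → 56 m/s.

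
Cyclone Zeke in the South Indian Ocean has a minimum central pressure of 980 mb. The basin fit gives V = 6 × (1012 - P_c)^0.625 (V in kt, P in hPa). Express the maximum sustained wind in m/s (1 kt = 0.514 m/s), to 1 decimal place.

26.9 m/s

ΔP = 1012 − 980 = 32 mb.
V ≈ 6 × 32^0.625 = 6 × 8.724 ≈ 52.344 kt.
52.344 × 0.514 ≈ 26.91 m/s → 26.9 m/s.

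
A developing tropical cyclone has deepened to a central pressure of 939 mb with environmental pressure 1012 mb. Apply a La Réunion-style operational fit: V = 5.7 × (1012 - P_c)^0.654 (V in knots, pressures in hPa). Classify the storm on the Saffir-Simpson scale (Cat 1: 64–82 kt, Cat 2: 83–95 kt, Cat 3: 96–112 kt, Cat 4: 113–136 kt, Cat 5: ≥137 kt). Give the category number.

2

ΔP = 1012 − 939 = 73 mb.
V ≈ 5.7 × 73^0.654 = 5.7 × 16.54 ≈ 94 kt.
94 kt falls in the Category 2 band.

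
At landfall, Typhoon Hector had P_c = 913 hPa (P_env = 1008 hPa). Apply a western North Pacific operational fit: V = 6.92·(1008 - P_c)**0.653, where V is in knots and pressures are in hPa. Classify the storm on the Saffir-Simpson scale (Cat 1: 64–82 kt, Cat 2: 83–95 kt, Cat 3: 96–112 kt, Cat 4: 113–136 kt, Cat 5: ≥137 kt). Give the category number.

4

ΔP = 1008 − 913 = 95 hPa.
V ≈ 6.92 × 95^0.653 = 6.92 × 19.56 ≈ 135 kt.
135 kt falls in the Category 4 band.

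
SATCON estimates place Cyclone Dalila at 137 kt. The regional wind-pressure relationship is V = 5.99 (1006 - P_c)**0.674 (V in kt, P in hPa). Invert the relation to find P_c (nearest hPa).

ΔP = (V / 5.99)^(1/0.674) = (137/5.99)^1.484.
137/5.99 = 22.871; 22.871^1.484 ≈ 103.93 hPa.
P_c = 1006 − 103.93 = 902.07 ≈ 902 hPa.

902 hPa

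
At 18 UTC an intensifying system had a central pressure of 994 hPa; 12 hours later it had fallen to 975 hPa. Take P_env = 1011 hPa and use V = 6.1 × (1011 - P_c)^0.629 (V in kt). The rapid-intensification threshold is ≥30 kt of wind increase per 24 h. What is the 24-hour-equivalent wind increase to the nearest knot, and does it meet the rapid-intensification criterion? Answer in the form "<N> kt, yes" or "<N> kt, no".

44 kt, yes

V₁: ΔP = 17, V ≈ 6.1 × 17^0.629 ≈ 36.25 kt.
V₂: ΔP = 36, V ≈ 6.1 × 36^0.629 ≈ 58.11 kt.
ΔV over 12 h = 21.86 kt → 24 h equivalent = 21.86 × 24/12 ≈ 43.72 kt.
44 kt ≥ 30 kt ⇒ rapid intensification.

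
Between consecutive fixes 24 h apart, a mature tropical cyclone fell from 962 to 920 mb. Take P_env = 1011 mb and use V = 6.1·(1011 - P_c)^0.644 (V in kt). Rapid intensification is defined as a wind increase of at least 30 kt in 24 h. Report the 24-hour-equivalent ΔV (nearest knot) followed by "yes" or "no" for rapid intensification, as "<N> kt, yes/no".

V₁: ΔP = 49, V ≈ 6.1 × 49^0.644 ≈ 74.79 kt.
V₂: ΔP = 91, V ≈ 6.1 × 91^0.644 ≈ 111.42 kt.
ΔV over 24 h = 36.63 kt → 24 h equivalent = 36.63 × 24/24 ≈ 36.63 kt.
37 kt ≥ 30 kt ⇒ rapid intensification.

37 kt, yes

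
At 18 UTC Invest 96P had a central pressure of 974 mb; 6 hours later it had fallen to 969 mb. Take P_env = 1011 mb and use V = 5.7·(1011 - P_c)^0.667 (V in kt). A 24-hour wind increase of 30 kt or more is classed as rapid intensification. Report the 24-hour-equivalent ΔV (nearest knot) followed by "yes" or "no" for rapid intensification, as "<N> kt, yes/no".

V₁: ΔP = 37, V ≈ 5.7 × 37^0.667 ≈ 63.37 kt.
V₂: ΔP = 42, V ≈ 5.7 × 42^0.667 ≈ 68.96 kt.
ΔV over 6 h = 5.59 kt → 24 h equivalent = 5.59 × 24/6 ≈ 22.36 kt.
22 kt < 30 kt ⇒ not rapid intensification.

22 kt, no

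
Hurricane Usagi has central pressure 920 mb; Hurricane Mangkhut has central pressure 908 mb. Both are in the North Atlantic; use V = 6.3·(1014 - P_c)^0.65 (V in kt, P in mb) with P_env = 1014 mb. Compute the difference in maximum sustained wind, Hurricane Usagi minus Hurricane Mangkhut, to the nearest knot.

-10 kt

Hurricane Usagi: ΔP = 94; V ≈ 6.3 × 94^0.65 ≈ 120.75 kt.
Hurricane Mangkhut: ΔP = 106; V ≈ 6.3 × 106^0.65 ≈ 130.55 kt.
Difference ≈ 120.75 − 130.55 = -9.80 → -10 kt.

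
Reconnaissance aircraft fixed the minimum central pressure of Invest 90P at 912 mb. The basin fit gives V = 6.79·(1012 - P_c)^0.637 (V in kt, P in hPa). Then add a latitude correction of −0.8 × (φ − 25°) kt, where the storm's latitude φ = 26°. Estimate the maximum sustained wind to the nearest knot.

ΔP = 1012 − 912 = 100 mb.
100^0.637 ≈ 18.793.
V ≈ 6.79 × 18.793 ≈ 127.6 kt.
Latitude correction: −0.8 × (26 − 25) = -0.8 kt.
Corrected V ≈ 126.8 kt → 127 kt.

127 kt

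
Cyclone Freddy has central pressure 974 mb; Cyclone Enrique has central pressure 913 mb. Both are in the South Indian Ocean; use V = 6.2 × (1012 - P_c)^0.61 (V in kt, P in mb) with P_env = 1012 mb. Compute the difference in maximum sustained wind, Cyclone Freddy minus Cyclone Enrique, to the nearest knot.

-45 kt

Cyclone Freddy: ΔP = 38; V ≈ 6.2 × 38^0.61 ≈ 57.02 kt.
Cyclone Enrique: ΔP = 99; V ≈ 6.2 × 99^0.61 ≈ 102.27 kt.
Difference ≈ 57.02 − 102.27 = -45.25 → -45 kt.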